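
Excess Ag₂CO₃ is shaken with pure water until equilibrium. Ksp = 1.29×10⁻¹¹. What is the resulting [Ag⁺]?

2.95×10⁻⁴ M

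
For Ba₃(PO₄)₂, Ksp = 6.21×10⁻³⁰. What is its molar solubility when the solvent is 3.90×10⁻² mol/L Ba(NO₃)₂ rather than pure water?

Ba₃(PO₄)₂(s) ⇌ 3 Ba²⁺(aq) + 2 PO₄³⁻(aq)
The solution already contains Ba²⁺ at 3.90×10⁻² mol/L. Let s be the molar solubility of Ba₃(PO₄)₂.
[Ba²⁺] ≈ 3.90×10⁻² mol/L (common ion dominates); [PO₄³⁻] = 2s.
Ksp = [Ba²⁺]^3[PO₄³⁻]^2 = (3.90×10⁻²)^3(2s)^2
(2s)^2 = 6.21×10⁻³⁰ / (3.90×10⁻²)^3 = 1.05×10⁻²⁵
s = 1.62×10⁻¹³ mol/L

1.62×10⁻¹³ M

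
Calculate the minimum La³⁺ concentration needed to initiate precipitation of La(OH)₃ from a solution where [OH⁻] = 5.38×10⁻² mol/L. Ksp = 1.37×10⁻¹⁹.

Precipitation begins when Q = Ksp.
La(OH)₃(s) ⇌ La³⁺(aq) + 3 OH⁻(aq)
Ksp = [La³⁺][OH⁻]^3 = [La³⁺](5.38×10⁻²)^3
[La³⁺] = 1.37×10⁻¹⁹ / (5.38×10⁻²)^3 = 8.80×10⁻¹⁶
[La³⁺] = 8.80×10⁻¹⁶ mol/L

8.80×10⁻¹⁶ M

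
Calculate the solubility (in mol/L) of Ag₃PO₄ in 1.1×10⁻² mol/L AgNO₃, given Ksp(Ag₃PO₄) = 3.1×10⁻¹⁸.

2.3×10⁻¹² M

Ag₃PO₄(s) ⇌ 3 Ag⁺(aq) + PO₄³⁻(aq)
With Ag⁺ already at 1.1×10⁻² mol/L and s small, take [Ag⁺] ≈ 1.1×10⁻² mol/L and [PO₄³⁻] = s.
Ksp = [Ag⁺]^3[PO₄³⁻] = (1.1×10⁻²)^3s
s = 3.1×10⁻¹⁸ / (1.1×10⁻²)^3 = 2.3×10⁻¹²
s = 2.3×10⁻¹² mol/L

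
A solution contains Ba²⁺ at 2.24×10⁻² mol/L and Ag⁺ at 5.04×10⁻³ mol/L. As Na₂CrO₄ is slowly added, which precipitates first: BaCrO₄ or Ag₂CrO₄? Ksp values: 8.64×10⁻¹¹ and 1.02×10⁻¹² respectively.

The threshold for precipitation is Q = Ksp.
For BaCrO₄: [CrO₄²⁻] = (Ksp/[Ba²⁺]) = 3.86×10⁻⁹ mol/L
For Ag₂CrO₄: [CrO₄²⁻] = (Ksp/[Ag⁺]^2) = 4.02×10⁻⁸ mol/L
BaCrO₄ requires the lower [CrO₄²⁻], so it precipitates first.

BaCrO₄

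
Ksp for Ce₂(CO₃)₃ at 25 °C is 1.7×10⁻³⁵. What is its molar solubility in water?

Ce₂(CO₃)₃(s) ⇌ 2 Ce³⁺(aq) + 3 CO₃²⁻(aq)
With molar solubility s: [Ce³⁺] = 2s, [CO₃²⁻] = 3s.
Ksp = [Ce³⁺]^2[CO₃²⁻]^3 = (2s)^2 · (3s)^3 = 108s^5
108s^5 = 1.7×10⁻³⁵  ⇒  s^5 = 1.6×10⁻³⁷
s = (1.6×10⁻³⁷)^(1/5) = 4.4×10⁻⁸ mol L⁻¹

4.4×10⁻⁸ M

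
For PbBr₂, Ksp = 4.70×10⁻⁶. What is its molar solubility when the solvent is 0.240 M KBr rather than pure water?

8.16×10⁻⁵ M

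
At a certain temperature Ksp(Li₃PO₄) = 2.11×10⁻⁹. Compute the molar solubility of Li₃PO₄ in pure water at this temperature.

2.97×10⁻³ M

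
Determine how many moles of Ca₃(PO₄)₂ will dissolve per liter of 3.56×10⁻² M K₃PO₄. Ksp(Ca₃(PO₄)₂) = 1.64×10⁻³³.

3.63×10⁻¹¹ M

Ca₃(PO₄)₂(s) ⇌ 3 Ca²⁺(aq) + 2 PO₄³⁻(aq)
With PO₄³⁻ already at 3.56×10⁻² M and s small, take [PO₄³⁻] ≈ 3.56×10⁻² M and [Ca²⁺] = 3s.
Ksp = [Ca²⁺]^3[PO₄³⁻]^2 = (3s)^3(3.56×10⁻²)^2
(3s)^3 = 1.64×10⁻³³ / (3.56×10⁻²)^2 = 1.29×10⁻³⁰
s = 3.63×10⁻¹¹ M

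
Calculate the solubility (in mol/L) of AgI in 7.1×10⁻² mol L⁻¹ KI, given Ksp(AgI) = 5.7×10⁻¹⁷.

AgI(s) ⇌ Ag⁺(aq) + I⁻(aq)
Let s be the solubility of AgI here. The common ion gives [I⁻] ≈ 7.1×10⁻² mol L⁻¹, and [Ag⁺] = s.
Ksp = [Ag⁺][I⁻] = s(7.1×10⁻²)
s = 5.7×10⁻¹⁷ / (7.1×10⁻²) = 8.0×10⁻¹⁶
s = 8.0×10⁻¹⁶ mol L⁻¹

8.0×10⁻¹⁶ M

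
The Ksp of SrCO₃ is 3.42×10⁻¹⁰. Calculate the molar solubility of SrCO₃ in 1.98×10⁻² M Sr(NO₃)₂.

SrCO₃(s) ⇌ Sr²⁺(aq) + CO₃²⁻(aq)
Sr²⁺ is already present at 1.98×10⁻² M. If s mol/L of SrCO₃ dissolves, [CO₃²⁻] = s while [Sr²⁺] ≈ 1.98×10⁻² M.
Ksp = [Sr²⁺][CO₃²⁻] = (1.98×10⁻²)s
s = 3.42×10⁻¹⁰ / (1.98×10⁻²) = 1.73×10⁻⁸
s = 1.73×10⁻⁸ M

1.73×10⁻⁸ M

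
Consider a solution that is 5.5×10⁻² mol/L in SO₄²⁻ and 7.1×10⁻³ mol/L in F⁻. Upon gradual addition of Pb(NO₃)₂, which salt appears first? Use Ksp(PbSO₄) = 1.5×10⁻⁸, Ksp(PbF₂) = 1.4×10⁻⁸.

PbSO₄

A salt starts to precipitate once the ion product Q reaches its Ksp.
For PbSO₄: [Pb²⁺] = (Ksp/[SO₄²⁻]) = 2.7×10⁻⁷ mol/L
For PbF₂: [Pb²⁺] = (Ksp/[F⁻]^2) = 2.8×10⁻⁴ mol/L
Since PbSO₄ needs less Pb²⁺ to reach saturation, it precipitates first.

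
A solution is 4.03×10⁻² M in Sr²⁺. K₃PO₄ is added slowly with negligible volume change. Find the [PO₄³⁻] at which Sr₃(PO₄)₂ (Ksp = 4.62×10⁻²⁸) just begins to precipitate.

2.66×10⁻¹² M

The threshold for precipitation is Q = Ksp.
Sr₃(PO₄)₂(s) ⇌ 3 Sr²⁺(aq) + 2 PO₄³⁻(aq)
Ksp = [Sr²⁺]^3[PO₄³⁻]^2 = [PO₄³⁻]^2(4.03×10⁻²)^3
[PO₄³⁻]^2 = 4.62×10⁻²⁸ / (4.03×10⁻²)^3 = 7.06×10⁻²⁴
[PO₄³⁻] = 2.66×10⁻¹² M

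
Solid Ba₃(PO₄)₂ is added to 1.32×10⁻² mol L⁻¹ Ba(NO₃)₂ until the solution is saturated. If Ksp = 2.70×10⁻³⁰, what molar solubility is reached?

Ba₃(PO₄)₂(s) ⇌ 3 Ba²⁺(aq) + 2 PO₄³⁻(aq)
With Ba²⁺ already at 1.32×10⁻² mol L⁻¹ and s small, take [Ba²⁺] ≈ 1.32×10⁻² mol L⁻¹ and [PO₄³⁻] = 2s.
Ksp = [Ba²⁺]^3[PO₄³⁻]^2 = (1.32×10⁻²)^3(2s)^2
(2s)^2 = 2.70×10⁻³⁰ / (1.32×10⁻²)^3 = 1.17×10⁻²⁴
s = 5.42×10⁻¹³ mol L⁻¹

5.42×10⁻¹³ M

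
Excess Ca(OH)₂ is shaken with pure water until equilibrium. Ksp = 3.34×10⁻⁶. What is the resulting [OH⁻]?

Ca(OH)₂(s) ⇌ Ca²⁺(aq) + 2 OH⁻(aq)
For each mole of Ca(OH)₂ that dissolves per liter, [Ca²⁺] = s and [OH⁻] = 2s; let s denote this solubility.
Ksp = [Ca²⁺][OH⁻]^2 = s · (2s)^2 = 4s^3 = 3.34×10⁻⁶
s = 9.42×10⁻³ mol/L
[OH⁻] = 2s = 1.88×10⁻² mol/L

1.88×10⁻² M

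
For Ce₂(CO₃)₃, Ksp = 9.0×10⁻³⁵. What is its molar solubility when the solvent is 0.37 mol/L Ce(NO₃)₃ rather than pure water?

Ce₂(CO₃)₃(s) ⇌ 2 Ce³⁺(aq) + 3 CO₃²⁻(aq)
With Ce³⁺ already at 0.37 mol/L and s small, take [Ce³⁺] ≈ 0.37 mol/L and [CO₃²⁻] = 3s.
Ksp = [Ce³⁺]^2[CO₃²⁻]^3 = (0.37)^2(3s)^3
(3s)^3 = 9.0×10⁻³⁵ / (0.37)^2 = 6.6×10⁻³⁴
s = 2.9×10⁻¹² mol/L

2.9×10⁻¹² M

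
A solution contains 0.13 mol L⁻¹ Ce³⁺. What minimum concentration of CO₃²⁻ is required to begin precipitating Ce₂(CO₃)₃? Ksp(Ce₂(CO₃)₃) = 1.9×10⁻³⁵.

1.0×10⁻¹¹ M

Each salt precipitates once Q = Ksp for that salt.
Ce₂(CO₃)₃(s) ⇌ 2 Ce³⁺(aq) + 3 CO₃²⁻(aq)
Ksp = [Ce³⁺]^2[CO₃²⁻]^3 = [CO₃²⁻]^3(0.13)^2
[CO₃²⁻]^3 = 1.9×10⁻³⁵ / (0.13)^2 = 1.1×10⁻³³
[CO₃²⁻] = 1.0×10⁻¹¹ mol L⁻¹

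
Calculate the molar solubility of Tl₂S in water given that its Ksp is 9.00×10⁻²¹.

1.31×10⁻⁷ M

Tl₂S(s) ⇌ 2 Tl⁺(aq) + S²⁻(aq)
Let s be the molar solubility. Then [Tl⁺] = 2s and [S²⁻] = s.
Ksp = [Tl⁺]^2[S²⁻] = (2s)^2 · s = 4s^3
4s^3 = 9.00×10⁻²¹  ⇒  s^3 = 2.25×10⁻²¹
s = 1.31×10⁻⁷ M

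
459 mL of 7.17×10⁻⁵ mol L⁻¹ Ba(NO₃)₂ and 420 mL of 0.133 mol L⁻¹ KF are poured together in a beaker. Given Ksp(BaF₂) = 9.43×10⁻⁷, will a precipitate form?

The combined volume is 879 mL.
[Ba²⁺] = (7.17×10⁻⁵)(459)/879 = 3.74×10⁻⁵ mol L⁻¹
[F⁻] = (0.133)(420)/879 = 6.35×10⁻² mol L⁻¹
Q = [Ba²⁺][F⁻]^2 = 1.51×10⁻⁷
Q = 1.51×10⁻⁷ < Ksp = 9.43×10⁻⁷, so the solution is unsaturated and no precipitate forms.

No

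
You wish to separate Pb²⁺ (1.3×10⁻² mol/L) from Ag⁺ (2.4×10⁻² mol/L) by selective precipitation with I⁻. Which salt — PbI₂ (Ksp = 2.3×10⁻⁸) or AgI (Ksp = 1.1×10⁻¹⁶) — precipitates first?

AgI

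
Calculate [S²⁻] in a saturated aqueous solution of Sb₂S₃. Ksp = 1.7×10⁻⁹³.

Sb₂S₃(s) ⇌ 2 Sb³⁺(aq) + 3 S²⁻(aq)
Call the molar solubility s, so that [Sb³⁺] = 2s and [S²⁻] = 3s.
Ksp = [Sb³⁺]^2[S²⁻]^3 = (2s)^2 · (3s)^3 = 108s^5 = 1.7×10⁻⁹³
s = 1.1×10⁻¹⁹ mol L⁻¹
[S²⁻] = 3s = 3.3×10⁻¹⁹ mol L⁻¹

3.3×10⁻¹⁹ M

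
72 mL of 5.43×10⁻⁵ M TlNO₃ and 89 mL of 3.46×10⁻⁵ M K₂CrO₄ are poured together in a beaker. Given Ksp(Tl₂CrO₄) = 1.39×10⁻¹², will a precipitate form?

The combined volume is 161 mL.
[Tl⁺] = (5.43×10⁻⁵)(72)/161 = 2.43×10⁻⁵ M
[CrO₄²⁻] = (3.46×10⁻⁵)(89)/161 = 1.91×10⁻⁵ M
Q = [Tl⁺]^2[CrO₄²⁻] = 1.13×10⁻¹⁴
Since Q (1.13×10⁻¹⁴) is less than Ksp (1.39×10⁻¹²), no Tl₂CrO₄ precipitates.

No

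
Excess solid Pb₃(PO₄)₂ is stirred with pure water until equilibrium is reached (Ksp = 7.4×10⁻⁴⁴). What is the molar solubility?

9.3×10⁻¹⁰ M

Pb₃(PO₄)₂(s) ⇌ 3 Pb²⁺(aq) + 2 PO₄³⁻(aq)
With molar solubility s: [Pb²⁺] = 3s, [PO₄³⁻] = 2s.
Ksp = [Pb²⁺]^3[PO₄³⁻]^2 = (3s)^3 · (2s)^2 = 108s^5
108s^5 = 7.4×10⁻⁴⁴  ⇒  s^5 = 6.9×10⁻⁴⁶
Taking the 5th root, s = 9.3×10⁻¹⁰ M.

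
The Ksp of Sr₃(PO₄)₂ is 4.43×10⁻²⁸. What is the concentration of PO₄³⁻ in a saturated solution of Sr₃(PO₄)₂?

2.65×10⁻⁶ M

Sr₃(PO₄)₂(s) ⇌ 3 Sr²⁺(aq) + 2 PO₄³⁻(aq)
Let s be the molar solubility. Then [Sr²⁺] = 3s and [PO₄³⁻] = 2s.
Ksp = [Sr²⁺]^3[PO₄³⁻]^2 = (3s)^3 · (2s)^2 = 108s^5 = 4.43×10⁻²⁸
s = 1.33×10⁻⁶ mol L⁻¹
[PO₄³⁻] = 2s = 2.65×10⁻⁶ mol L⁻¹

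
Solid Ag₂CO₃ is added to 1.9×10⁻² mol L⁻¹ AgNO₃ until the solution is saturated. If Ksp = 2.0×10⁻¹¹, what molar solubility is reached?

5.5×10⁻⁸ M

Ag₂CO₃(s) ⇌ 2 Ag⁺(aq) + CO₃²⁻(aq)
The solution already contains Ag⁺ at 1.9×10⁻² mol L⁻¹. Let s be the molar solubility of Ag₂CO₃.
[Ag⁺] ≈ 1.9×10⁻² mol L⁻¹ (common ion dominates); [CO₃²⁻] = s.
Ksp = [Ag⁺]^2[CO₃²⁻] = (1.9×10⁻²)^2s
s = 2.0×10⁻¹¹ / (1.9×10⁻²)^2 = 5.5×10⁻⁸
s = 5.5×10⁻⁸ mol L⁻¹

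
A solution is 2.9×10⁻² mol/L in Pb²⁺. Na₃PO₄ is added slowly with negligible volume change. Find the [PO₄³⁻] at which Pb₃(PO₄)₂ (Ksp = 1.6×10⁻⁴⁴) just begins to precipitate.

2.6×10⁻²⁰ M

Precipitation of each salt begins when its ion product equals Ksp.
Pb₃(PO₄)₂(s) ⇌ 3 Pb²⁺(aq) + 2 PO₄³⁻(aq)
Ksp = [Pb²⁺]^3[PO₄³⁻]^2 = [PO₄³⁻]^2(2.9×10⁻²)^3
[PO₄³⁻]^2 = 1.6×10⁻⁴⁴ / (2.9×10⁻²)^3 = 6.6×10⁻⁴⁰
[PO₄³⁻] = 2.6×10⁻²⁰ mol/L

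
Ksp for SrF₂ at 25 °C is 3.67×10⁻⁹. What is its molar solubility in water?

9.72×10⁻⁴ M

SrF₂(s) ⇌ Sr²⁺(aq) + 2 F⁻(aq)
Call the molar solubility s, so that [Sr²⁺] = s and [F⁻] = 2s.
Ksp = [Sr²⁺][F⁻]^2 = s · (2s)^2 = 4s^3
4s^3 = 3.67×10⁻⁹  ⇒  s^3 = 9.18×10⁻¹⁰
Taking the 3rd root, s = 9.72×10⁻⁴ M.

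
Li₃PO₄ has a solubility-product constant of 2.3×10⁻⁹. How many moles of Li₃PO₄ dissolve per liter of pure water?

Li₃PO₄(s) ⇌ 3 Li⁺(aq) + PO₄³⁻(aq)
Call the molar solubility s, so that [Li⁺] = 3s and [PO₄³⁻] = s.
Ksp = [Li⁺]^3[PO₄³⁻] = (3s)^3 · s = 27s^4
27s^4 = 2.3×10⁻⁹  ⇒  s^4 = 8.5×10⁻¹¹
s = 3.0×10⁻³ M

3.0×10⁻³ M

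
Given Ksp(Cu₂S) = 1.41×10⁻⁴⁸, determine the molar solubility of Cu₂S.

7.06×10⁻¹⁷ M

Cu₂S(s) ⇌ 2 Cu⁺(aq) + S²⁻(aq)
For each mole of Cu₂S that dissolves per liter, [Cu⁺] = 2s and [S²⁻] = s; let s denote this solubility.
Ksp = [Cu⁺]^2[S²⁻] = (2s)^2 · s = 4s^3
4s^3 = 1.41×10⁻⁴⁸  ⇒  s^3 = 3.53×10⁻⁴⁹
Taking the 3rd root, s = 7.06×10⁻¹⁷ mol/L.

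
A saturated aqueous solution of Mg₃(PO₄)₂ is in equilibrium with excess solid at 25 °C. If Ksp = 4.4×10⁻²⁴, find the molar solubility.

8.4×10⁻⁶ M

Mg₃(PO₄)₂(s) ⇌ 3 Mg²⁺(aq) + 2 PO₄³⁻(aq)
Let s be the molar solubility. Then [Mg²⁺] = 3s and [PO₄³⁻] = 2s.
Ksp = [Mg²⁺]^3[PO₄³⁻]^2 = (3s)^3 · (2s)^2 = 108s^5
108s^5 = 4.4×10⁻²⁴  ⇒  s^5 = 4.1×10⁻²⁶
s = 8.4×10⁻⁶ mol/L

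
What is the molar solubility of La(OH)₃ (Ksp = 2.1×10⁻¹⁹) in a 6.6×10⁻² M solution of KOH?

7.3×10⁻¹⁶ M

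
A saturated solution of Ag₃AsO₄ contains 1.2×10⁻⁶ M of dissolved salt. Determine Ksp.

Ksp = 5.6×10⁻²³

Ag₃AsO₄(s) ⇌ 3 Ag⁺(aq) + AsO₄³⁻(aq)
Call the molar solubility s, so that [Ag⁺] = 3s and [AsO₄³⁻] = s.
Ksp = [Ag⁺]^3[AsO₄³⁻] = (3s)^3 · s = 27s^4
Ksp = 27 × (1.2×10⁻⁶)^4 = 5.6×10⁻²³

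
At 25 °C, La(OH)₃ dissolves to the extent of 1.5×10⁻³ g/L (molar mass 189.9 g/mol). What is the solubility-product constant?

Ksp = 1.1×10⁻¹⁹

Convert to molarity: s = 1.5×10⁻³ / 189.9 = 7.899×10⁻⁶ mol/L
La(OH)₃(s) ⇌ La³⁺(aq) + 3 OH⁻(aq)
Let s be the molar solubility. Then [La³⁺] = s and [OH⁻] = 3s.
Ksp = [La³⁺][OH⁻]^3 = s · (3s)^3 = 27s^4
Ksp = 27 × (7.899×10⁻⁶)^4 = 1.1×10⁻¹⁹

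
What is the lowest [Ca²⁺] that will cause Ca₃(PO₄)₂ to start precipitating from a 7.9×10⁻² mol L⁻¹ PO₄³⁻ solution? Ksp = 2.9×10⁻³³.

The threshold for precipitation is Q = Ksp.
Ca₃(PO₄)₂(s) ⇌ 3 Ca²⁺(aq) + 2 PO₄³⁻(aq)
Ksp = [Ca²⁺]^3[PO₄³⁻]^2 = [Ca²⁺]^3(7.9×10⁻²)^2
[Ca²⁺]^3 = 2.9×10⁻³³ / (7.9×10⁻²)^2 = 4.6×10⁻³¹
[Ca²⁺] = 7.7×10⁻¹¹ mol L⁻¹

7.7×10⁻¹¹ M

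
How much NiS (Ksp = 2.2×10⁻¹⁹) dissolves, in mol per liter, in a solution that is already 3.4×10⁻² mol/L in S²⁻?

6.5×10⁻¹⁸ M

NiS(s) ⇌ Ni²⁺(aq) + S²⁻(aq)
The solution already contains S²⁻ at 3.4×10⁻² mol/L. Let s be the molar solubility of NiS.
[S²⁻] ≈ 3.4×10⁻² mol/L (common ion dominates); [Ni²⁺] = s.
Ksp = [Ni²⁺][S²⁻] = s(3.4×10⁻²)
s = 2.2×10⁻¹⁹ / (3.4×10⁻²) = 6.5×10⁻¹⁸
s = 6.5×10⁻¹⁸ mol/L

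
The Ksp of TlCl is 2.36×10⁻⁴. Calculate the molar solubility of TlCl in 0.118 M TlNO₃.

2.00×10⁻³ M

TlCl(s) ⇌ Tl⁺(aq) + Cl⁻(aq)
Let s be the solubility of TlCl here. The common ion gives [Tl⁺] ≈ 0.118 M, and [Cl⁻] = s.
Ksp = [Tl⁺][Cl⁻] = (0.118)s
s = 2.36×10⁻⁴ / (0.118) = 2.00×10⁻³
s = 2.00×10⁻³ M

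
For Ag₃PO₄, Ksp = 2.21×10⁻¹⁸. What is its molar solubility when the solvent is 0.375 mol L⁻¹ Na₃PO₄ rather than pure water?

6.02×10⁻⁷ M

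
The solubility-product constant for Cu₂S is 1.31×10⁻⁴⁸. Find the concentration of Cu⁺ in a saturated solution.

Cu₂S(s) ⇌ 2 Cu⁺(aq) + S²⁻(aq)
With molar solubility s: [Cu⁺] = 2s, [S²⁻] = s.
Ksp = [Cu⁺]^2[S²⁻] = (2s)^2 · s = 4s^3 = 1.31×10⁻⁴⁸
s = 6.89×10⁻¹⁷ M
[Cu⁺] = 2s = 1.38×10⁻¹⁶ M

1.38×10⁻¹⁶ M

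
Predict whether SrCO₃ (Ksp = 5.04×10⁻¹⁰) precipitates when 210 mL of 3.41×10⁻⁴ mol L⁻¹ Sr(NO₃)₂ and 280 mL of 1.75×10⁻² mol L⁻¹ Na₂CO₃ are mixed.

Yes

After mixing, V = 210 mL + 280 mL = 490 mL.
[Sr²⁺] = (3.41×10⁻⁴)(210)/490 = 1.46×10⁻⁴ mol L⁻¹
[CO₃²⁻] = (1.75×10⁻²)(280)/490 = 1.00×10⁻² mol L⁻¹
Q = [Sr²⁺][CO₃²⁻] = 1.46×10⁻⁶
Since Q (1.46×10⁻⁶) exceeds Ksp (5.04×10⁻¹⁰), SrCO₃ will precipitate.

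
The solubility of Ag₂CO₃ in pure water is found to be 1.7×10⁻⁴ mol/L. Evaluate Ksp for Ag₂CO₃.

Ksp = 2.0×10⁻¹¹

Ag₂CO₃(s) ⇌ 2 Ag⁺(aq) + CO₃²⁻(aq)
With molar solubility s: [Ag⁺] = 2s, [CO₃²⁻] = s.
Ksp = [Ag⁺]^2[CO₃²⁻] = (2s)^2 · s = 4s^3
Ksp = 4 × (1.7×10⁻⁴)^3 = 2.0×10⁻¹¹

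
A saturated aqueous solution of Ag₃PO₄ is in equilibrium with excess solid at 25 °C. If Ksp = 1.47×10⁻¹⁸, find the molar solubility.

1.53×10⁻⁵ M

Ag₃PO₄(s) ⇌ 3 Ag⁺(aq) + PO₄³⁻(aq)
Call the molar solubility s, so that [Ag⁺] = 3s and [PO₄³⁻] = s.
Ksp = [Ag⁺]^3[PO₄³⁻] = (3s)^3 · s = 27s^4
27s^4 = 1.47×10⁻¹⁸  ⇒  s^4 = 5.44×10⁻²⁰
s = 1.53×10⁻⁵ mol/L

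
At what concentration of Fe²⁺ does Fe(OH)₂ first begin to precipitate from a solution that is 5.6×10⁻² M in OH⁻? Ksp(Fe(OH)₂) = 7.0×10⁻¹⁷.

2.2×10⁻¹⁴ M

Precipitation of each salt begins when its ion product equals Ksp.
Fe(OH)₂(s) ⇌ Fe²⁺(aq) + 2 OH⁻(aq)
Ksp = [Fe²⁺][OH⁻]^2 = [Fe²⁺](5.6×10⁻²)^2
[Fe²⁺] = 7.0×10⁻¹⁷ / (5.6×10⁻²)^2 = 2.2×10⁻¹⁴
[Fe²⁺] = 2.2×10⁻¹⁴ M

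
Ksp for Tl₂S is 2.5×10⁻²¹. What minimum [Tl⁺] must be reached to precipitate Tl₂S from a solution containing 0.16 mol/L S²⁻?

1.3×10⁻¹⁰ M

The threshold for precipitation is Q = Ksp.
Tl₂S(s) ⇌ 2 Tl⁺(aq) + S²⁻(aq)
Ksp = [Tl⁺]^2[S²⁻] = [Tl⁺]^2(0.16)
[Tl⁺]^2 = 2.5×10⁻²¹ / (0.16) = 1.6×10⁻²⁰
[Tl⁺] = 1.3×10⁻¹⁰ mol/L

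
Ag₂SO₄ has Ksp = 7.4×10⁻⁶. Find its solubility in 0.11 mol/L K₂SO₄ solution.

Ag₂SO₄(s) ⇌ 2 Ag⁺(aq) + SO₄²⁻(aq)
The solution already contains SO₄²⁻ at 0.11 mol/L. Let s be the molar solubility of Ag₂SO₄.
[SO₄²⁻] ≈ 0.11 mol/L (common ion dominates); [Ag⁺] = 2s.
Ksp = [Ag⁺]^2[SO₄²⁻] = (2s)^2(0.11)
(2s)^2 = 7.4×10⁻⁶ / (0.11) = 6.7×10⁻⁵
s = 4.1×10⁻³ mol/L

4.1×10⁻³ M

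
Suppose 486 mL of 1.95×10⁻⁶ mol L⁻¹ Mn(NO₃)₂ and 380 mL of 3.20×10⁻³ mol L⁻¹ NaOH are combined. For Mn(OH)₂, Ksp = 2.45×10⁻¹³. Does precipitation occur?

Yes

Total volume after mixing = 486 + 380 = 866 mL.
[Mn²⁺] = (1.95×10⁻⁶)(486)/866 = 1.09×10⁻⁶ mol L⁻¹
[OH⁻] = (3.20×10⁻³)(380)/866 = 1.40×10⁻³ mol L⁻¹
Q = [Mn²⁺][OH⁻]^2 = 2.16×10⁻¹²
Because Q > Ksp (2.16×10⁻¹² vs 2.45×10⁻¹³), a precipitate of Mn(OH)₂ forms.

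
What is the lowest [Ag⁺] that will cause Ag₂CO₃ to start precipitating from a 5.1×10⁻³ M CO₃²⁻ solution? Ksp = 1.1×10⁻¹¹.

4.6×10⁻⁵ M

A salt starts to precipitate once the ion product Q reaches its Ksp.
Ag₂CO₃(s) ⇌ 2 Ag⁺(aq) + CO₃²⁻(aq)
Ksp = [Ag⁺]^2[CO₃²⁻] = [Ag⁺]^2(5.1×10⁻³)
[Ag⁺]^2 = 1.1×10⁻¹¹ / (5.1×10⁻³) = 2.2×10⁻⁹
[Ag⁺] = 4.6×10⁻⁵ M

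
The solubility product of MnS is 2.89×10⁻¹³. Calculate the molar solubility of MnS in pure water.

5.38×10⁻⁷ M

MnS(s) ⇌ Mn²⁺(aq) + S²⁻(aq)
With molar solubility s: [Mn²⁺] = s, [S²⁻] = s.
Ksp = [Mn²⁺][S²⁻] = s · s = s^2
s^2 = 2.89×10⁻¹³
Taking the 2nd root, s = 5.38×10⁻⁷ M.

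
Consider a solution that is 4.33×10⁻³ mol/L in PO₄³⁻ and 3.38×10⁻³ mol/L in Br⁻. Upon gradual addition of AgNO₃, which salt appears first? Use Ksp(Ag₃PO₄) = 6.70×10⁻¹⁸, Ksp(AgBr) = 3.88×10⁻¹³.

AgBr

The threshold for precipitation is Q = Ksp.
For Ag₃PO₄: [Ag⁺] = (Ksp/[PO₄³⁻])^(1/3) = 1.16×10⁻⁵ mol/L
For AgBr: [Ag⁺] = (Ksp/[Br⁻]) = 1.15×10⁻¹⁰ mol/L
The smaller threshold [Ag⁺] is reached first, so AgBr precipitates first.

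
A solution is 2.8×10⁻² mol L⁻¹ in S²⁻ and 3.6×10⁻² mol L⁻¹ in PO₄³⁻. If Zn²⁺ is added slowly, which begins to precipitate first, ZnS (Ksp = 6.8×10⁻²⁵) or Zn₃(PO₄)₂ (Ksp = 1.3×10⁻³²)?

ZnS

Each salt precipitates once Q = Ksp for that salt.
For ZnS: [Zn²⁺] = (Ksp/[S²⁻]) = 2.4×10⁻²³ mol L⁻¹
For Zn₃(PO₄)₂: [Zn²⁺] = (Ksp/[PO₄³⁻]^2)^(1/3) = 2.2×10⁻¹⁰ mol L⁻¹
The smaller threshold [Zn²⁺] is reached first, so ZnS precipitates first.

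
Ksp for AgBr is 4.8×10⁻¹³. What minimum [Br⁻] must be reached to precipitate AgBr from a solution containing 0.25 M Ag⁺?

The threshold for precipitation is Q = Ksp.
AgBr(s) ⇌ Ag⁺(aq) + Br⁻(aq)
Ksp = [Ag⁺][Br⁻] = [Br⁻](0.25)
[Br⁻] = 4.8×10⁻¹³ / (0.25) = 1.9×10⁻¹²
[Br⁻] = 1.9×10⁻¹² M

1.9×10⁻¹² M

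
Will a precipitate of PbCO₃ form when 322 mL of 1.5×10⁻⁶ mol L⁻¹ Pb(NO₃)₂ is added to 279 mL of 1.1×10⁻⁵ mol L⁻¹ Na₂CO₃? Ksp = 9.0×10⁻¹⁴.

Total volume after mixing = 322 + 279 = 601 mL.
[Pb²⁺] = (1.5×10⁻⁶)(322)/601 = 8.0×10⁻⁷ mol L⁻¹
[CO₃²⁻] = (1.1×10⁻⁵)(279)/601 = 5.1×10⁻⁶ mol L⁻¹
Q = [Pb²⁺][CO₃²⁻] = 4.1×10⁻¹²
Since Q (4.1×10⁻¹²) exceeds Ksp (9.0×10⁻¹⁴), PbCO₃ will precipitate.

Yes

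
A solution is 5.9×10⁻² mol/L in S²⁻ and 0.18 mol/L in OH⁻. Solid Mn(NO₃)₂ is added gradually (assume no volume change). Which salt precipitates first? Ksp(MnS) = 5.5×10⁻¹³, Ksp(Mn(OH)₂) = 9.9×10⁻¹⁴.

Mn(OH)₂

Precipitation begins when Q = Ksp.
For MnS: [Mn²⁺] = (Ksp/[S²⁻]) = 9.3×10⁻¹² mol/L
For Mn(OH)₂: [Mn²⁺] = (Ksp/[OH⁻]^2) = 3.1×10⁻¹² mol/L
Mn(OH)₂ requires the lower [Mn²⁺], so it precipitates first.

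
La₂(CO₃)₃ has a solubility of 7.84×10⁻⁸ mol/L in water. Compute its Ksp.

Ksp = 3.20×10⁻³⁴

La₂(CO₃)₃(s) ⇌ 2 La³⁺(aq) + 3 CO₃²⁻(aq)
Call the molar solubility s, so that [La³⁺] = 2s and [CO₃²⁻] = 3s.
Ksp = [La³⁺]^2[CO₃²⁻]^3 = (2s)^2 · (3s)^3 = 108s^5
Ksp = 108 × (7.84×10⁻⁸)^5 = 3.20×10⁻³⁴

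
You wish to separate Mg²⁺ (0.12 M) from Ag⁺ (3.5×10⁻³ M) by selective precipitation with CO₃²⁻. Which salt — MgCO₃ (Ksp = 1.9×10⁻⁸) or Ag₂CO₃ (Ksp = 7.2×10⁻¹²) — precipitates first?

Each salt precipitates once Q = Ksp for that salt.
For MgCO₃: [CO₃²⁻] = (Ksp/[Mg²⁺]) = 1.6×10⁻⁷ M
For Ag₂CO₃: [CO₃²⁻] = (Ksp/[Ag⁺]^2) = 5.9×10⁻⁷ M
The smaller threshold [CO₃²⁻] is reached first, so MgCO₃ precipitates first.

MgCO₃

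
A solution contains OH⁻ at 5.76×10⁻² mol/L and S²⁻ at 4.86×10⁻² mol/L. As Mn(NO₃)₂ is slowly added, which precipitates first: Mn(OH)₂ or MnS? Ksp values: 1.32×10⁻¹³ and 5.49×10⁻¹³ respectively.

MnS

Precipitation begins when Q = Ksp.
For Mn(OH)₂: [Mn²⁺] = (Ksp/[OH⁻]^2) = 3.98×10⁻¹¹ mol/L
For MnS: [Mn²⁺] = (Ksp/[S²⁻]) = 1.13×10⁻¹¹ mol/L
MnS requires the lower [Mn²⁺], so it precipitates first.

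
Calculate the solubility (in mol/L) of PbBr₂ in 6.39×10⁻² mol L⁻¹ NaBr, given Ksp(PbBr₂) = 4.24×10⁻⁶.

PbBr₂(s) ⇌ Pb²⁺(aq) + 2 Br⁻(aq)
Let s be the solubility of PbBr₂ here. The common ion gives [Br⁻] ≈ 6.39×10⁻² mol L⁻¹, and [Pb²⁺] = s.
Ksp = [Pb²⁺][Br⁻]^2 = s(6.39×10⁻²)^2
s = 4.24×10⁻⁶ / (6.39×10⁻²)^2 = 1.04×10⁻³
s = 1.04×10⁻³ mol L⁻¹

1.04×10⁻³ M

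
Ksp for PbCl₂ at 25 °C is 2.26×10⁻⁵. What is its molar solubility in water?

PbCl₂(s) ⇌ Pb²⁺(aq) + 2 Cl⁻(aq)
Call the molar solubility s, so that [Pb²⁺] = s and [Cl⁻] = 2s.
Ksp = [Pb²⁺][Cl⁻]^2 = s · (2s)^2 = 4s^3
4s^3 = 2.26×10⁻⁵  ⇒  s^3 = 5.65×10⁻⁶
s = 1.78×10⁻² M

1.78×10⁻² M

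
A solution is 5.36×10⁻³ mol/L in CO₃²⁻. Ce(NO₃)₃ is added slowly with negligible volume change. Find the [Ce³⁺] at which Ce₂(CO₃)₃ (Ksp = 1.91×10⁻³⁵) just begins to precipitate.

Precipitation begins when Q = Ksp.
Ce₂(CO₃)₃(s) ⇌ 2 Ce³⁺(aq) + 3 CO₃²⁻(aq)
Ksp = [Ce³⁺]^2[CO₃²⁻]^3 = [Ce³⁺]^2(5.36×10⁻³)^3
[Ce³⁺]^2 = 1.91×10⁻³⁵ / (5.36×10⁻³)^3 = 1.24×10⁻²⁸
[Ce³⁺] = 1.11×10⁻¹⁴ mol/L

1.11×10⁻¹⁴ M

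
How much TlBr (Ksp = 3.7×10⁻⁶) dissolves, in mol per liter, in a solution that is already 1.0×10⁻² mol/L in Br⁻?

TlBr(s) ⇌ Tl⁺(aq) + Br⁻(aq)
With Br⁻ already at 1.0×10⁻² mol/L and s small, take [Br⁻] ≈ 1.0×10⁻² mol/L and [Tl⁺] = s.
Ksp = [Tl⁺][Br⁻] = s(1.0×10⁻²)
s = 3.7×10⁻⁶ / (1.0×10⁻²) = 3.7×10⁻⁴
s = 3.7×10⁻⁴ mol/L

3.7×10⁻⁴ M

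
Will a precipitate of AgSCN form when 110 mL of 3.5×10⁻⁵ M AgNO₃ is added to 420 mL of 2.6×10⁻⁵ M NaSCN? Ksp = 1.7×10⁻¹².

After mixing, V = 110 mL + 420 mL = 530 mL.
[Ag⁺] = (3.5×10⁻⁵)(110)/530 = 7.3×10⁻⁶ M
[SCN⁻] = (2.6×10⁻⁵)(420)/530 = 2.1×10⁻⁵ M
Q = [Ag⁺][SCN⁻] = 1.5×10⁻¹⁰
Because Q > Ksp (1.5×10⁻¹⁰ vs 1.7×10⁻¹²), a precipitate of AgSCN forms.

Yes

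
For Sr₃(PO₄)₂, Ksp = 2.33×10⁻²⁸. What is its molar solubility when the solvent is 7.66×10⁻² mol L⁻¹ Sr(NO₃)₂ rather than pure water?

Sr₃(PO₄)₂(s) ⇌ 3 Sr²⁺(aq) + 2 PO₄³⁻(aq)
Sr²⁺ is already present at 7.66×10⁻² mol L⁻¹. If s mol/L of Sr₃(PO₄)₂ dissolves, [PO₄³⁻] = 2s while [Sr²⁺] ≈ 7.66×10⁻² mol L⁻¹.
Ksp = [Sr²⁺]^3[PO₄³⁻]^2 = (7.66×10⁻²)^3(2s)^2
(2s)^2 = 2.33×10⁻²⁸ / (7.66×10⁻²)^3 = 5.18×10⁻²⁵
s = 3.60×10⁻¹³ mol L⁻¹

3.60×10⁻¹³ M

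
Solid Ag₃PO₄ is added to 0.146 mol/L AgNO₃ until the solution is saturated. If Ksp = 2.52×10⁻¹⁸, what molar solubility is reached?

8.10×10⁻¹⁶ M

Ag₃PO₄(s) ⇌ 3 Ag⁺(aq) + PO₄³⁻(aq)
Let s be the solubility of Ag₃PO₄ here. The common ion gives [Ag⁺] ≈ 0.146 mol/L, and [PO₄³⁻] = s.
Ksp = [Ag⁺]^3[PO₄³⁻] = (0.146)^3s
s = 2.52×10⁻¹⁸ / (0.146)^3 = 8.10×10⁻¹⁶
s = 8.10×10⁻¹⁶ mol/L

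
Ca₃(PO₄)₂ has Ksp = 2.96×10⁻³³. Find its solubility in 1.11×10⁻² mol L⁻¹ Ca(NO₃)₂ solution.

2.33×10⁻¹⁴ M

Ca₃(PO₄)₂(s) ⇌ 3 Ca²⁺(aq) + 2 PO₄³⁻(aq)
Let s be the solubility of Ca₃(PO₄)₂ here. The common ion gives [Ca²⁺] ≈ 1.11×10⁻² mol L⁻¹, and [PO₄³⁻] = 2s.
Ksp = [Ca²⁺]^3[PO₄³⁻]^2 = (1.11×10⁻²)^3(2s)^2
(2s)^2 = 2.96×10⁻³³ / (1.11×10⁻²)^3 = 2.16×10⁻²⁷
s = 2.33×10⁻¹⁴ mol L⁻¹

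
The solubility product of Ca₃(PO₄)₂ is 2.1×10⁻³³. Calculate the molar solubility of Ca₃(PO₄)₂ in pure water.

Ca₃(PO₄)₂(s) ⇌ 3 Ca²⁺(aq) + 2 PO₄³⁻(aq)
With molar solubility s: [Ca²⁺] = 3s, [PO₄³⁻] = 2s.
Ksp = [Ca²⁺]^3[PO₄³⁻]^2 = (3s)^3 · (2s)^2 = 108s^5
108s^5 = 2.1×10⁻³³  ⇒  s^5 = 1.9×10⁻³⁵
Taking the 5th root, s = 1.1×10⁻⁷ mol/L.

1.1×10⁻⁷ M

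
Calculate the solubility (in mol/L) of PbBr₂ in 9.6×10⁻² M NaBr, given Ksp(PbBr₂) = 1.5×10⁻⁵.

PbBr₂(s) ⇌ Pb²⁺(aq) + 2 Br⁻(aq)
With Br⁻ already at 9.6×10⁻² M and s small, take [Br⁻] ≈ 9.6×10⁻² M and [Pb²⁺] = s.
Ksp = [Pb²⁺][Br⁻]^2 = s(9.6×10⁻²)^2
s = 1.5×10⁻⁵ / (9.6×10⁻²)^2 = 1.6×10⁻³
s = 1.6×10⁻³ M

1.6×10⁻³ M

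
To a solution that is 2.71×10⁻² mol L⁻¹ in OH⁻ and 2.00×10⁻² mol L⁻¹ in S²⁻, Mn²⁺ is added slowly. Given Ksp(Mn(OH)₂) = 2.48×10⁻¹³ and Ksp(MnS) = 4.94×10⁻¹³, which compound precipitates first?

The threshold for precipitation is Q = Ksp.
For Mn(OH)₂: [Mn²⁺] = (Ksp/[OH⁻]^2) = 3.38×10⁻¹⁰ mol L⁻¹
For MnS: [Mn²⁺] = (Ksp/[S²⁻]) = 2.47×10⁻¹¹ mol L⁻¹
Since MnS needs less Mn²⁺ to reach saturation, it precipitates first.

MnS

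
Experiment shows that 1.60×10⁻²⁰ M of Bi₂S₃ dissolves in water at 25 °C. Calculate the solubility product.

Bi₂S₃(s) ⇌ 2 Bi³⁺(aq) + 3 S²⁻(aq)
With molar solubility s: [Bi³⁺] = 2s, [S²⁻] = 3s.
Ksp = [Bi³⁺]^2[S²⁻]^3 = (2s)^2 · (3s)^3 = 108s^5
Ksp = 108 × (1.60×10⁻²⁰)^5 = 1.13×10⁻⁹⁷

Ksp = 1.13×10⁻⁹⁷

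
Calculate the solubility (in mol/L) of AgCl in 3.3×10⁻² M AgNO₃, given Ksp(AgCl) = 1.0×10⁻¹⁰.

AgCl(s) ⇌ Ag⁺(aq) + Cl⁻(aq)
With Ag⁺ already at 3.3×10⁻² M and s small, take [Ag⁺] ≈ 3.3×10⁻² M and [Cl⁻] = s.
Ksp = [Ag⁺][Cl⁻] = (3.3×10⁻²)s
s = 1.0×10⁻¹⁰ / (3.3×10⁻²) = 3.0×10⁻⁹
s = 3.0×10⁻⁹ M

3.0×10⁻⁹ M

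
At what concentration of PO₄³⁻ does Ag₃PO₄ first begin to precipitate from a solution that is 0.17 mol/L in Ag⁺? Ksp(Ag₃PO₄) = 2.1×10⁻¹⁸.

The threshold for precipitation is Q = Ksp.
Ag₃PO₄(s) ⇌ 3 Ag⁺(aq) + PO₄³⁻(aq)
Ksp = [Ag⁺]^3[PO₄³⁻] = [PO₄³⁻](0.17)^3
[PO₄³⁻] = 2.1×10⁻¹⁸ / (0.17)^3 = 4.3×10⁻¹⁶
[PO₄³⁻] = 4.3×10⁻¹⁶ mol/L

4.3×10⁻¹⁶ M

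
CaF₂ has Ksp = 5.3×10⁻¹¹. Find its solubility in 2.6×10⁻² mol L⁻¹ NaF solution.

CaF₂(s) ⇌ Ca²⁺(aq) + 2 F⁻(aq)
With F⁻ already at 2.6×10⁻² mol L⁻¹ and s small, take [F⁻] ≈ 2.6×10⁻² mol L⁻¹ and [Ca²⁺] = s.
Ksp = [Ca²⁺][F⁻]^2 = s(2.6×10⁻²)^2
s = 5.3×10⁻¹¹ / (2.6×10⁻²)^2 = 7.8×10⁻⁸
s = 7.8×10⁻⁸ mol L⁻¹

7.8×10⁻⁸ M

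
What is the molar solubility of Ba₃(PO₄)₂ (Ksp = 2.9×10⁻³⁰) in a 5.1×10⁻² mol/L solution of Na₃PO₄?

3.5×10⁻¹⁰ M

Ba₃(PO₄)₂(s) ⇌ 3 Ba²⁺(aq) + 2 PO₄³⁻(aq)
PO₄³⁻ is already present at 5.1×10⁻² mol/L. If s mol/L of Ba₃(PO₄)₂ dissolves, [Ba²⁺] = 3s while [PO₄³⁻] ≈ 5.1×10⁻² mol/L.
Ksp = [Ba²⁺]^3[PO₄³⁻]^2 = (3s)^3(5.1×10⁻²)^2
(3s)^3 = 2.9×10⁻³⁰ / (5.1×10⁻²)^2 = 1.1×10⁻²⁷
s = 3.5×10⁻¹⁰ mol/L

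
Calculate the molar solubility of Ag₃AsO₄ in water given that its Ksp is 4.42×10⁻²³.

1.13×10⁻⁶ M

Ag₃AsO₄(s) ⇌ 3 Ag⁺(aq) + AsO₄³⁻(aq)
With molar solubility s: [Ag⁺] = 3s, [AsO₄³⁻] = s.
Ksp = [Ag⁺]^3[AsO₄³⁻] = (3s)^3 · s = 27s^4
27s^4 = 4.42×10⁻²³  ⇒  s^4 = 1.64×10⁻²⁴
s = 1.13×10⁻⁶ M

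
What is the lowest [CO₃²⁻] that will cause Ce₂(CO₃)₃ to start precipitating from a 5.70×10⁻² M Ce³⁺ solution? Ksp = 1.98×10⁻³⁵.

Precipitation of each salt begins when its ion product equals Ksp.
Ce₂(CO₃)₃(s) ⇌ 2 Ce³⁺(aq) + 3 CO₃²⁻(aq)
Ksp = [Ce³⁺]^2[CO₃²⁻]^3 = [CO₃²⁻]^3(5.70×10⁻²)^2
[CO₃²⁻]^3 = 1.98×10⁻³⁵ / (5.70×10⁻²)^2 = 6.09×10⁻³³
[CO₃²⁻] = 1.83×10⁻¹¹ M

1.83×10⁻¹¹ M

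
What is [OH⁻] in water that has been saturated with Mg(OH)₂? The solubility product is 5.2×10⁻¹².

Mg(OH)₂(s) ⇌ Mg²⁺(aq) + 2 OH⁻(aq)
With molar solubility s: [Mg²⁺] = s, [OH⁻] = 2s.
Ksp = [Mg²⁺][OH⁻]^2 = s · (2s)^2 = 4s^3 = 5.2×10⁻¹²
s = 1.1×10⁻⁴ mol L⁻¹
[OH⁻] = 2s = 2.2×10⁻⁴ mol L⁻¹

2.2×10⁻⁴ M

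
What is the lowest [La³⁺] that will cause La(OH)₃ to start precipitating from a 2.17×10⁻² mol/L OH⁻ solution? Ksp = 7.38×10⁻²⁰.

7.22×10⁻¹⁵ M

A salt starts to precipitate once the ion product Q reaches its Ksp.
La(OH)₃(s) ⇌ La³⁺(aq) + 3 OH⁻(aq)
Ksp = [La³⁺][OH⁻]^3 = [La³⁺](2.17×10⁻²)^3
[La³⁺] = 7.38×10⁻²⁰ / (2.17×10⁻²)^3 = 7.22×10⁻¹⁵
[La³⁺] = 7.22×10⁻¹⁵ mol/L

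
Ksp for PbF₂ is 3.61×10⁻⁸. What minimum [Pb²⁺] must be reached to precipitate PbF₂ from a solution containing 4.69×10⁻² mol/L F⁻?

1.64×10⁻⁵ M

The threshold for precipitation is Q = Ksp.
PbF₂(s) ⇌ Pb²⁺(aq) + 2 F⁻(aq)
Ksp = [Pb²⁺][F⁻]^2 = [Pb²⁺](4.69×10⁻²)^2
[Pb²⁺] = 3.61×10⁻⁸ / (4.69×10⁻²)^2 = 1.64×10⁻⁵
[Pb²⁺] = 1.64×10⁻⁵ mol/L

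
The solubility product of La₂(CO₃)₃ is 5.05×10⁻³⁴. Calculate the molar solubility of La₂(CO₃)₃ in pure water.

8.59×10⁻⁸ M

La₂(CO₃)₃(s) ⇌ 2 La³⁺(aq) + 3 CO₃²⁻(aq)
Let s be the molar solubility. Then [La³⁺] = 2s and [CO₃²⁻] = 3s.
Ksp = [La³⁺]^2[CO₃²⁻]^3 = (2s)^2 · (3s)^3 = 108s^5
108s^5 = 5.05×10⁻³⁴  ⇒  s^5 = 4.68×10⁻³⁶
Taking the 5th root, s = 8.59×10⁻⁸ mol L⁻¹.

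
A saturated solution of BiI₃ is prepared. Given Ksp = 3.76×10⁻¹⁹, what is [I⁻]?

BiI₃(s) ⇌ Bi³⁺(aq) + 3 I⁻(aq)
For each mole of BiI₃ that dissolves per liter, [Bi³⁺] = s and [I⁻] = 3s; let s denote this solubility.
Ksp = [Bi³⁺][I⁻]^3 = s · (3s)^3 = 27s^4 = 3.76×10⁻¹⁹
s = 1.09×10⁻⁵ M
[I⁻] = 3s = 3.26×10⁻⁵ M

3.26×10⁻⁵ M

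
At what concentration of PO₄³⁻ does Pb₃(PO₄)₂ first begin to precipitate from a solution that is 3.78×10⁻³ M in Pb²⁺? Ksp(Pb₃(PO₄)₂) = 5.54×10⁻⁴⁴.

1.01×10⁻¹⁸ M

Precipitation of each salt begins when its ion product equals Ksp.
Pb₃(PO₄)₂(s) ⇌ 3 Pb²⁺(aq) + 2 PO₄³⁻(aq)
Ksp = [Pb²⁺]^3[PO₄³⁻]^2 = [PO₄³⁻]^2(3.78×10⁻³)^3
[PO₄³⁻]^2 = 5.54×10⁻⁴⁴ / (3.78×10⁻³)^3 = 1.03×10⁻³⁶
[PO₄³⁻] = 1.01×10⁻¹⁸ M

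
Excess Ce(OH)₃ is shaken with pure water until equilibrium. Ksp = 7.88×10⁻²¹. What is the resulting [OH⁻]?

Ce(OH)₃(s) ⇌ Ce³⁺(aq) + 3 OH⁻(aq)
For each mole of Ce(OH)₃ that dissolves per liter, [Ce³⁺] = s and [OH⁻] = 3s; let s denote this solubility.
Ksp = [Ce³⁺][OH⁻]^3 = s · (3s)^3 = 27s^4 = 7.88×10⁻²¹
s = 4.13×10⁻⁶ M
[OH⁻] = 3s = 1.24×10⁻⁵ M

1.24×10⁻⁵ M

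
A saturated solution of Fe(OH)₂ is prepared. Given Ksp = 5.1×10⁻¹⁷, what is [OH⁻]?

4.7×10⁻⁶ M

Fe(OH)₂(s) ⇌ Fe²⁺(aq) + 2 OH⁻(aq)
With molar solubility s: [Fe²⁺] = s, [OH⁻] = 2s.
Ksp = [Fe²⁺][OH⁻]^2 = s · (2s)^2 = 4s^3 = 5.1×10⁻¹⁷
s = 2.3×10⁻⁶ mol/L
[OH⁻] = 2s = 4.7×10⁻⁶ mol/L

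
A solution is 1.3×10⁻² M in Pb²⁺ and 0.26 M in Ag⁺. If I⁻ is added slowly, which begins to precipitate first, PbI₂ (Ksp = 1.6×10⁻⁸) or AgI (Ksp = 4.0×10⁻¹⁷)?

AgI

Precipitation of each salt begins when its ion product equals Ksp.
For PbI₂: [I⁻] = (Ksp/[Pb²⁺])^(1/2) = 1.1×10⁻³ M
For AgI: [I⁻] = (Ksp/[Ag⁺]) = 1.5×10⁻¹⁶ M
The smaller threshold [I⁻] is reached first, so AgI precipitates first.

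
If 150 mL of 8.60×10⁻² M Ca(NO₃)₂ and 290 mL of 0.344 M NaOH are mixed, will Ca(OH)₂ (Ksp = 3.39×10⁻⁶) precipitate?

Total volume after mixing = 150 + 290 = 440 mL.
[Ca²⁺] = (8.60×10⁻²)(150)/440 = 2.93×10⁻² M
[OH⁻] = (0.344)(290)/440 = 0.227 M
Q = [Ca²⁺][OH⁻]^2 = 1.51×10⁻³
Since Q (1.51×10⁻³) exceeds Ksp (3.39×10⁻⁶), Ca(OH)₂ will precipitate.

Yes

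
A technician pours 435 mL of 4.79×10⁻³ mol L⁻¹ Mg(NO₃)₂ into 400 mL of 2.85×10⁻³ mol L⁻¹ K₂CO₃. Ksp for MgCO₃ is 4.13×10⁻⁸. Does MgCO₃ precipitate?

After mixing, V = 435 mL + 400 mL = 835 mL.
[Mg²⁺] = (4.79×10⁻³)(435)/835 = 2.50×10⁻³ mol L⁻¹
[CO₃²⁻] = (2.85×10⁻³)(400)/835 = 1.37×10⁻³ mol L⁻¹
Q = [Mg²⁺][CO₃²⁻] = 3.41×10⁻⁶
Q = 3.41×10⁻⁶ > Ksp = 4.13×10⁻⁸, so the solution is supersaturated and MgCO₃ precipitates.

Yes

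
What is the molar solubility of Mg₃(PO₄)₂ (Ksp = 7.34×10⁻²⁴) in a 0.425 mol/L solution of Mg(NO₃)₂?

Mg₃(PO₄)₂(s) ⇌ 3 Mg²⁺(aq) + 2 PO₄³⁻(aq)
Let s be the solubility of Mg₃(PO₄)₂ here. The common ion gives [Mg²⁺] ≈ 0.425 mol/L, and [PO₄³⁻] = 2s.
Ksp = [Mg²⁺]^3[PO₄³⁻]^2 = (0.425)^3(2s)^2
(2s)^2 = 7.34×10⁻²⁴ / (0.425)^3 = 9.56×10⁻²³
s = 4.89×10⁻¹² mol/L

4.89×10⁻¹² M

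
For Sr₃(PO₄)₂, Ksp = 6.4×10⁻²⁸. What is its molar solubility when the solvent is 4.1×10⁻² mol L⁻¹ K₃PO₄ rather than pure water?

2.4×10⁻⁹ M

Sr₃(PO₄)₂(s) ⇌ 3 Sr²⁺(aq) + 2 PO₄³⁻(aq)
The solution already contains PO₄³⁻ at 4.1×10⁻² mol L⁻¹. Let s be the molar solubility of Sr₃(PO₄)₂.
[PO₄³⁻] ≈ 4.1×10⁻² mol L⁻¹ (common ion dominates); [Sr²⁺] = 3s.
Ksp = [Sr²⁺]^3[PO₄³⁻]^2 = (3s)^3(4.1×10⁻²)^2
(3s)^3 = 6.4×10⁻²⁸ / (4.1×10⁻²)^2 = 3.8×10⁻²⁵
s = 2.4×10⁻⁹ mol L⁻¹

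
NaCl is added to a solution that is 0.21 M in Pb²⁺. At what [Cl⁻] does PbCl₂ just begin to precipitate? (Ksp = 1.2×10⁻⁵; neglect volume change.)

7.6×10⁻³ M

The threshold for precipitation is Q = Ksp.
PbCl₂(s) ⇌ Pb²⁺(aq) + 2 Cl⁻(aq)
Ksp = [Pb²⁺][Cl⁻]^2 = [Cl⁻]^2(0.21)
[Cl⁻]^2 = 1.2×10⁻⁵ / (0.21) = 5.7×10⁻⁵
[Cl⁻] = 7.6×10⁻³ M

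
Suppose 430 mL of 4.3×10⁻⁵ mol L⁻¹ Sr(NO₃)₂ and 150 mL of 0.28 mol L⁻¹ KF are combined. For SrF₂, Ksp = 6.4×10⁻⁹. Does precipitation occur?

After mixing, V = 430 mL + 150 mL = 580 mL.
[Sr²⁺] = (4.3×10⁻⁵)(430)/580 = 3.2×10⁻⁵ mol L⁻¹
[F⁻] = (0.28)(150)/580 = 7.2×10⁻² mol L⁻¹
Q = [Sr²⁺][F⁻]^2 = 1.7×10⁻⁷
Because Q > Ksp (1.7×10⁻⁷ vs 6.4×10⁻⁹), a precipitate of SrF₂ forms.

Yes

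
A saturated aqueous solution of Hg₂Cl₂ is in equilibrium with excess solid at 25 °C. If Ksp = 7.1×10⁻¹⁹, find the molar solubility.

5.6×10⁻⁷ M

Hg₂Cl₂(s) ⇌ Hg₂²⁺(aq) + 2 Cl⁻(aq)
If s mol/L of Hg₂Cl₂ dissolves, [Hg₂²⁺] = s and [Cl⁻] = 2s.
Ksp = [Hg₂²⁺][Cl⁻]^2 = s · (2s)^2 = 4s^3
4s^3 = 7.1×10⁻¹⁹  ⇒  s^3 = 1.8×10⁻¹⁹
s = 5.6×10⁻⁷ mol L⁻¹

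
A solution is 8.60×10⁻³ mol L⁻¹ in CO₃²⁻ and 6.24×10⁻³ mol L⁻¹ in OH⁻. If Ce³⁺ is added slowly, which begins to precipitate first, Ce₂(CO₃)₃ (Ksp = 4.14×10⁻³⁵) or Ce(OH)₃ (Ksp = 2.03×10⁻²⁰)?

Ce₂(CO₃)₃

A salt starts to precipitate once the ion product Q reaches its Ksp.
For Ce₂(CO₃)₃: [Ce³⁺] = (Ksp/[CO₃²⁻]^3)^(1/2) = 8.07×10⁻¹⁵ mol L⁻¹
For Ce(OH)₃: [Ce³⁺] = (Ksp/[OH⁻]^3) = 8.35×10⁻¹⁴ mol L⁻¹
Ce₂(CO₃)₃ requires the lower [Ce³⁺], so it precipitates first.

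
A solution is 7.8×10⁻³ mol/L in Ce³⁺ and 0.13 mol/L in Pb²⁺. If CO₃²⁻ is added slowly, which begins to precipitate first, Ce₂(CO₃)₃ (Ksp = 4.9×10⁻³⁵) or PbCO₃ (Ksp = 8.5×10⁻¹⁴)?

PbCO₃

Precipitation begins when Q = Ksp.
For Ce₂(CO₃)₃: [CO₃²⁻] = (Ksp/[Ce³⁺]^2)^(1/3) = 9.3×10⁻¹¹ mol/L
For PbCO₃: [CO₃²⁻] = (Ksp/[Pb²⁺]) = 6.5×10⁻¹³ mol/L
Since PbCO₃ needs less CO₃²⁻ to reach saturation, it precipitates first.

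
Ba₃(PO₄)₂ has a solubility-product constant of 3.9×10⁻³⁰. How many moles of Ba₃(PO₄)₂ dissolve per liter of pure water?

5.1×10⁻⁷ M

Ba₃(PO₄)₂(s) ⇌ 3 Ba²⁺(aq) + 2 PO₄³⁻(aq)
If s mol/L of Ba₃(PO₄)₂ dissolves, [Ba²⁺] = 3s and [PO₄³⁻] = 2s.
Ksp = [Ba²⁺]^3[PO₄³⁻]^2 = (3s)^3 · (2s)^2 = 108s^5
108s^5 = 3.9×10⁻³⁰  ⇒  s^5 = 3.6×10⁻³²
s = (3.6×10⁻³²)^(1/5) = 5.1×10⁻⁷ mol L⁻¹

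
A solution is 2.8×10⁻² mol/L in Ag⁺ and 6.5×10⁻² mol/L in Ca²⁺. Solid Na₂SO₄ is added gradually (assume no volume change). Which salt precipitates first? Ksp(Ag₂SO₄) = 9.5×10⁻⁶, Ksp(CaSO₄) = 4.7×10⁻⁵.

A salt starts to precipitate once the ion product Q reaches its Ksp.
For Ag₂SO₄: [SO₄²⁻] = (Ksp/[Ag⁺]^2) = 1.2×10⁻² mol/L
For CaSO₄: [SO₄²⁻] = (Ksp/[Ca²⁺]) = 7.2×10⁻⁴ mol/L
CaSO₄ requires the lower [SO₄²⁻], so it precipitates first.

CaSO₄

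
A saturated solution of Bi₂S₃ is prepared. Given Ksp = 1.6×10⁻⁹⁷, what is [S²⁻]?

Bi₂S₃(s) ⇌ 2 Bi³⁺(aq) + 3 S²⁻(aq)
For each mole of Bi₂S₃ that dissolves per liter, [Bi³⁺] = 2s and [S²⁻] = 3s; let s denote this solubility.
Ksp = [Bi³⁺]^2[S²⁻]^3 = (2s)^2 · (3s)^3 = 108s^5 = 1.6×10⁻⁹⁷
s = 1.7×10⁻²⁰ mol L⁻¹
[S²⁻] = 3s = 5.1×10⁻²⁰ mol L⁻¹

5.1×10⁻²⁰ M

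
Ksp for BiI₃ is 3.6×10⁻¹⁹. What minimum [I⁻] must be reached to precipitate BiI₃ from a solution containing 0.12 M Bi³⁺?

Each salt precipitates once Q = Ksp for that salt.
BiI₃(s) ⇌ Bi³⁺(aq) + 3 I⁻(aq)
Ksp = [Bi³⁺][I⁻]^3 = [I⁻]^3(0.12)
[I⁻]^3 = 3.6×10⁻¹⁹ / (0.12) = 3.0×10⁻¹⁸
[I⁻] = 1.4×10⁻⁶ M

1.4×10⁻⁶ M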